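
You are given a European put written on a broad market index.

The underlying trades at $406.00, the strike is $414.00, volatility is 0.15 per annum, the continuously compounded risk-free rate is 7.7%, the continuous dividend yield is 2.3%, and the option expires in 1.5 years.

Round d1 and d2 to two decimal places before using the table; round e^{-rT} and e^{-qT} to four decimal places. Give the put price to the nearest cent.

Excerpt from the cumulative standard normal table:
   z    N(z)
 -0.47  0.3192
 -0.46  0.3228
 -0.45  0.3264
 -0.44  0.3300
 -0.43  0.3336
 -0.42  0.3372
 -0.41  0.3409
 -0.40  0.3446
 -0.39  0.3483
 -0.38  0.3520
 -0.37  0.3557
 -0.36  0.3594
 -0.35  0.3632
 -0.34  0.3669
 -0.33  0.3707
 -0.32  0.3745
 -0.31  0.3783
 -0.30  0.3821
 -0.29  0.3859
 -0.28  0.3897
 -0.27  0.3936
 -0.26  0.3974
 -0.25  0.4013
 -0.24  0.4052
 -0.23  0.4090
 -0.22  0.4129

σ√T = 0.15·√1.5 = 0.1837
d₁ = [ln(406/414) + (0.077 − 0.023 + ½·0.15²)·1.5] / (σ√T) = (-0.0195 + 0.0979) / 0.1837 = 0.4265 ≈ 0.43
d₂ = 0.4265 − 0.1837 = 0.2428 ≈ 0.24
exp(−qT) = exp(−0.023·1.5) = 0.9661;  exp(−rT) = exp(−0.077·1.5) = 0.8909
N(−d₂) = N(-0.24) = 0.4052;  N(−d₁) = N(-0.43) = 0.3336
P = 414·0.8909·0.4052 − 406·0.9661·0.3336 = 149.4510 − 130.8501 = 18.6008

$18.60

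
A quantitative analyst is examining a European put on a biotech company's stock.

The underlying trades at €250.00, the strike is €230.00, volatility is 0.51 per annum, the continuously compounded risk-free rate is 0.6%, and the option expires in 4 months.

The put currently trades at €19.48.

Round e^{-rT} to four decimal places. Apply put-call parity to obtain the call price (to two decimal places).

€39.94

exp(−rT) = exp(−0.006·0.3333) = 0.9980
Put-call parity: C − P = S − K·e^(−rT) = 250 − 230·0.9980 = 250 − 229.5400 = 20.4600
C = P + (C − P) = 19.48 + (20.4600) = 39.9400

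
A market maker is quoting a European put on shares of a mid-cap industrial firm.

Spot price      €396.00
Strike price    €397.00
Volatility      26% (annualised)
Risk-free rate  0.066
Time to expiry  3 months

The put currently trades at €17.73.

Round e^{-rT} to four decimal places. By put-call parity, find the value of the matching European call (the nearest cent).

€23.24

exp(−rT) = exp(−0.066·0.25) = 0.9836
Put-call parity: C − P = S − K·e^(−rT) = 396 − 397·0.9836 = 396 − 390.4892 = 5.5108
C = P + (C − P) = 17.73 + (5.5108) = 23.2408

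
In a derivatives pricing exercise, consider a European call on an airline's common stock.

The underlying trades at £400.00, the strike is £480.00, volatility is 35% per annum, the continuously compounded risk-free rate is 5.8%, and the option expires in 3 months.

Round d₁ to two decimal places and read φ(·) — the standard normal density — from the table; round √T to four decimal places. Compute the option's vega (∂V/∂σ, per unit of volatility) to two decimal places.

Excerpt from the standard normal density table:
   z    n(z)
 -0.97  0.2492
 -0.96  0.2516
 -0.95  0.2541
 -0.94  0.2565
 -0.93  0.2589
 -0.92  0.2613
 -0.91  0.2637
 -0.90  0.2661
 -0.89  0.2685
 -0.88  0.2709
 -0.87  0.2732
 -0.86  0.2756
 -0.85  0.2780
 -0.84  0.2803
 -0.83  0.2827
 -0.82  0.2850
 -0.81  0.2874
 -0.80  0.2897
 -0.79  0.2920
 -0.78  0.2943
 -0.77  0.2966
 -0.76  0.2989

54.64

T = 0.25;  σ√T = 0.1750
ln(S/K) + (r + σ²/2)T = ln(400/480) + (0.058 + 0.35²/2)·0.25 = -0.1823 + 0.0298 = -0.1525
d₁ = -0.1525 / 0.1750 = -0.8715 ⇒ -0.87
√T = √0.25 = 0.5000
φ(d₁) = φ(-0.87) = 0.2732
vega = S·φ(d₁)·√T = 400·0.2732·0.5000 = 54.6400
(The put has the same vega.)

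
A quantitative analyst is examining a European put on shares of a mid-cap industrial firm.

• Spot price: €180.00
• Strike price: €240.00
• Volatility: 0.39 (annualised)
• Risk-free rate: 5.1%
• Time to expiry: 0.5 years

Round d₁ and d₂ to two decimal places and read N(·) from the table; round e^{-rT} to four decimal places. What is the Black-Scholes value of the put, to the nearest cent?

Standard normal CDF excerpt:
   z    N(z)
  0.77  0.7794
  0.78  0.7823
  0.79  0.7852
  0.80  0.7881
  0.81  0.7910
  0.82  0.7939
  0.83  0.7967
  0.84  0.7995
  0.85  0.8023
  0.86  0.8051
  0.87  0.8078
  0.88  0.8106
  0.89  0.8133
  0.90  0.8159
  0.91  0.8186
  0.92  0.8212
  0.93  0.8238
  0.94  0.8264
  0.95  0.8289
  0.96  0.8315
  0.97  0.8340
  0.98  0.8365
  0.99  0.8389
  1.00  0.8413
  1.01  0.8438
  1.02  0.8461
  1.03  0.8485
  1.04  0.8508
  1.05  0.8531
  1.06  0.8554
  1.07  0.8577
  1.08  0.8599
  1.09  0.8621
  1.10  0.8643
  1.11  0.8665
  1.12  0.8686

σ√T = 0.39·√0.5 = 0.2758
d₁ = [ln(180/240) + (0.051 + ½·0.39²)·0.5] / (σ√T) = (-0.2877 + 0.0635) / 0.2758 = -0.8128 ≈ -0.81
d₂ = -0.8128 − 0.2758 = -1.0886 ≈ -1.09
exp(−rT) = exp(−0.051·0.5) = 0.9748
N(−d₂) = N(1.09) = 0.8621;  N(−d₁) = N(0.81) = 0.7910
P = 240·0.9748·0.8621 − 180·0.7910 = 201.6900 − 142.3800 = 59.3100

€59.31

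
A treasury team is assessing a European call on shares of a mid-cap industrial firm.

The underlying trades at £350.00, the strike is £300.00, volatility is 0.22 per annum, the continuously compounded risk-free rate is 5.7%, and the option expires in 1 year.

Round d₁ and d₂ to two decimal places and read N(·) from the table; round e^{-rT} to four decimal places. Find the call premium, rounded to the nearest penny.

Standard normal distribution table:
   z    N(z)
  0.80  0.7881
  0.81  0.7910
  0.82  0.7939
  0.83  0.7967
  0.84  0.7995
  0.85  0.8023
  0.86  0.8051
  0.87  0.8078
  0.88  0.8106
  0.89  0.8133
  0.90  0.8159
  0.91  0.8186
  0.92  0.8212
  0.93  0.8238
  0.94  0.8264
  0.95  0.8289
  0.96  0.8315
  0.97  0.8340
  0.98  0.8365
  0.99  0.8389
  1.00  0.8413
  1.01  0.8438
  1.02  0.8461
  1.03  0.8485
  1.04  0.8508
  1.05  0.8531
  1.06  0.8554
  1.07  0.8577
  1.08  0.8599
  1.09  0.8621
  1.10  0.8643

£72.84

σ√T = 0.22·√1 = 0.2200
d₁ = [ln(350/300) + (0.057 + 0.22²/2)·1] / 0.2200 = [0.1542 + 0.0812] / 0.2200 = 1.0698 → 1.07
d₂ = d₁ − σ√T = 1.0698 − 0.2200 = 0.8498 → 0.85
exp(−rT) = exp(−0.057·1) = 0.9446
N(d₁) = N(1.07) = 0.8577;  N(d₂) = N(0.85) = 0.8023
C = 350·0.8577 − 300·0.9446·0.8023 = 300.1950 − 227.3558 = 72.8392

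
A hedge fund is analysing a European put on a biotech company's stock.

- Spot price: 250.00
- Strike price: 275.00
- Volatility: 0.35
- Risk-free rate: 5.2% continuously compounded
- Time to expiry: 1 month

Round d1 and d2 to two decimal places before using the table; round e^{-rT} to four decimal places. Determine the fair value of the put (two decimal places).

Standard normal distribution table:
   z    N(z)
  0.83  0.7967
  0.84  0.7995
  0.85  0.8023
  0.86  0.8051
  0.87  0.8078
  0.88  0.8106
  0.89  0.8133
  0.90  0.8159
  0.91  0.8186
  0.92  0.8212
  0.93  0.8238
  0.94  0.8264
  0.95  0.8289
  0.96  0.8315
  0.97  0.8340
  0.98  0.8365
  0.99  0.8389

26.39

σ√T = 0.35·√0.08333 = 0.1010
d₁ = [ln(250/275) + (0.052 + ½·0.35²)·0.08333] / (σ√T) = (-0.0953 + 0.0094) / 0.1010 = -0.8499 ⇒ -0.85
d₂ = -0.8499 − 0.1010 = -0.9510 ⇒ -0.95
exp(−rT) = exp(−0.052·0.08333) = 0.9957
N(−d₂) = N(0.95) = 0.8289;  N(−d₁) = N(0.85) = 0.8023
P = 275·0.9957·0.8289 − 250·0.8023 = 226.9673 − 200.5750 = 26.3923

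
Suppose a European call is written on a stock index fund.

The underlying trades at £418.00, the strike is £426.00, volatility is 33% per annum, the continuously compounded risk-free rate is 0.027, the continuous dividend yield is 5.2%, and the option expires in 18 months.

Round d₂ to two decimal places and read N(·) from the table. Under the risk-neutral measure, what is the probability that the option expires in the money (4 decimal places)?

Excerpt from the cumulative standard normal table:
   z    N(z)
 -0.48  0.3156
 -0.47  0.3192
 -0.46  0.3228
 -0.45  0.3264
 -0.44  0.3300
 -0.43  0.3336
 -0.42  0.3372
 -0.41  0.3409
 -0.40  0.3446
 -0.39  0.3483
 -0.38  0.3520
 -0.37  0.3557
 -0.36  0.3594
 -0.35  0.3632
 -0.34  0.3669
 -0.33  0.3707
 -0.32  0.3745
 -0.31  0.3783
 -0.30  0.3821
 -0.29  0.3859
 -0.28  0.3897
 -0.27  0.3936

0.3669

σ√T = 0.33 × 1.2247 = 0.4042
d₁ = [ln(418/426) + (0.027 − 0.052 + 0.33²/2)·1.5] / 0.4042 = [-0.0190 + 0.0442] / 0.4042 = 0.0624 → 0.06
d₂ = d₁ − σ√T = 0.0624 − 0.4042 = -0.3418 → -0.34
Risk-neutral Pr[S_T > K] = N(d₂) = N(-0.34) = 0.3669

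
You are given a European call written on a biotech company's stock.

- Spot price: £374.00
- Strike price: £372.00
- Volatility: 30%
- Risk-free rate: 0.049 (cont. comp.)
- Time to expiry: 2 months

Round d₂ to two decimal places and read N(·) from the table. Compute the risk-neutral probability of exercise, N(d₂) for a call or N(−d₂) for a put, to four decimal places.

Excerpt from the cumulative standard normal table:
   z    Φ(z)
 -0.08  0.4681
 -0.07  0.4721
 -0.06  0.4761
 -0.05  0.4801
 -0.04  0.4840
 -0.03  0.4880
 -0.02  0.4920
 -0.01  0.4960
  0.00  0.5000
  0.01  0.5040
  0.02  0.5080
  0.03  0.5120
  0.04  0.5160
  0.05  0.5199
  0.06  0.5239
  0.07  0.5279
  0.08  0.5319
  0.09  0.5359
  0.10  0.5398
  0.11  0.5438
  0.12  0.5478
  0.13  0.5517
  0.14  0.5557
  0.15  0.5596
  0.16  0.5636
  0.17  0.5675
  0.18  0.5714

0.5199

σ√T = 0.3·√0.1667 = 0.1225
d₁ = [ln(374/372) + (0.049 + 0.3²/2)·0.1667] / 0.1225 = [0.0054 + 0.0157] / 0.1225 = 0.1717 which rounds to 0.17
d₂ = d₁ − σ√T = 0.1717 − 0.1225 = 0.0492 which rounds to 0.05
Pr(exercise) under Q = N(d₂) = 0.5199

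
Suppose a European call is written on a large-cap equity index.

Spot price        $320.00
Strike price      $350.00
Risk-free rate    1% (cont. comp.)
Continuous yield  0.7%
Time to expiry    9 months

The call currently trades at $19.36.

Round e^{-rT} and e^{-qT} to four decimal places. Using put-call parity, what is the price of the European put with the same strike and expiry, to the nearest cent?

$48.40

exp(−qT) = exp(−0.007·0.75) = 0.9948;  exp(−rT) = exp(−0.01·0.75) = 0.9925
Put-call parity: C − P = S·e^(−qT) − K·e^(−rT) = 320·0.9948 − 350·0.9925 = 318.3360 − 347.3750 = -29.0390
P = C − (C − P) = 19.36 − (-29.0390) = 48.3990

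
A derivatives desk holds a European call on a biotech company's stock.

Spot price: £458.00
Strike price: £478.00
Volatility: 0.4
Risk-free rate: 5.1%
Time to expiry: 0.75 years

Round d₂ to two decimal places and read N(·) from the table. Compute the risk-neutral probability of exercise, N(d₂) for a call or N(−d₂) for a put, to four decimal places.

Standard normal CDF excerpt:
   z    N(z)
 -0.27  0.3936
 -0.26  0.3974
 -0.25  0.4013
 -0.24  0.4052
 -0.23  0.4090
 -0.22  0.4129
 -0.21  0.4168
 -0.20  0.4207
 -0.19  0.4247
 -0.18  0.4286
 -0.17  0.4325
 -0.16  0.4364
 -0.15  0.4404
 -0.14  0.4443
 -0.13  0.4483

T = 0.75;  σ√T = 0.3464
d₁ = [ln(458/478) + (0.051 + 0.4²/2)·0.75] / 0.3464 = [-0.0427 + 0.0983] / 0.3464 = 0.1602 ≈ 0.16
d₂ = d₁ − σ√T = 0.1602 − 0.3464 = -0.1862 ≈ -0.19
Pr(exercise) under Q = N(d₂) = 0.4247

0.4247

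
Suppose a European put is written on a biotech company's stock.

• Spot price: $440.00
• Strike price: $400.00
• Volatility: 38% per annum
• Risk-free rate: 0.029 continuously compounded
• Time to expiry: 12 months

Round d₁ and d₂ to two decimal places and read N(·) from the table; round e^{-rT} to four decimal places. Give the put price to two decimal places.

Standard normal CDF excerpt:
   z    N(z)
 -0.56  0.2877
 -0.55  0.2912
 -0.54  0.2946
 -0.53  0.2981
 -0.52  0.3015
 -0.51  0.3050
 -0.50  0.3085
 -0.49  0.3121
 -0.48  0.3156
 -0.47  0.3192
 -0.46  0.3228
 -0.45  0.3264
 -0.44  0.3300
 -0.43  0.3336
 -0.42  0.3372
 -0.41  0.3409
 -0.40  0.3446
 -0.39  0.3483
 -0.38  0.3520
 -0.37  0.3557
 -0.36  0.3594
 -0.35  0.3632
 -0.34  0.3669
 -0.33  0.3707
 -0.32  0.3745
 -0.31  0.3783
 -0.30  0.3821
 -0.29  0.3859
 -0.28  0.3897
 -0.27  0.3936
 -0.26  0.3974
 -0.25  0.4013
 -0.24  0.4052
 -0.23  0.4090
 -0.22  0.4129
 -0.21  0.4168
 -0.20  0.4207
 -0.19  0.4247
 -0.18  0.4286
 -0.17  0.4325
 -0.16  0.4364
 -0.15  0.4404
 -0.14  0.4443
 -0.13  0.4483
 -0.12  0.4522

σ√T = 0.38 × 1.0000 = 0.3800
d₁ = [ln(440/400) + (0.029 + 0.38²/2)·1] / 0.3800 = [0.0953 + 0.1012] / 0.3800 = 0.5171 ≈ 0.52
d₂ = d₁ − σ√T = 0.5171 − 0.3800 = 0.1371 ≈ 0.14
e^(−rT) = e^(−0.029·1) = 0.9714
N(−d₂) = N(-0.14) = 0.4443;  N(−d₁) = N(-0.52) = 0.3015
P = 400·0.9714·0.4443 − 440·0.3015 = 172.6372 − 132.6600 = 39.9772

$39.98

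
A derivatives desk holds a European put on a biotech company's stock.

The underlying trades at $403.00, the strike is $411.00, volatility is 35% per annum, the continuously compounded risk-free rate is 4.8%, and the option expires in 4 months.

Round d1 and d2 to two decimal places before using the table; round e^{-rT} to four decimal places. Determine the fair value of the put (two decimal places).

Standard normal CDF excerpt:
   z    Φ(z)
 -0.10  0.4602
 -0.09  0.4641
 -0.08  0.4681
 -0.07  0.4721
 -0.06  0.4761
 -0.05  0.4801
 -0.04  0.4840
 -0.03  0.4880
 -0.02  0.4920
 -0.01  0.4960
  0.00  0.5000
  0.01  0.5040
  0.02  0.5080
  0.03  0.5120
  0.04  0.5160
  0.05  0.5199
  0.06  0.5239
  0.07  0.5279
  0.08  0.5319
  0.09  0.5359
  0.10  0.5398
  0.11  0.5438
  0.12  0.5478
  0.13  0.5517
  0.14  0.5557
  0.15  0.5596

$32.92

T = 0.3333;  σ√T = 0.2021
d₁ = [ln(403/411) + (0.048 + 0.35²/2)·0.3333] / 0.2021 = [-0.0197 + 0.0364] / 0.2021 = 0.0829 which rounds to 0.08
d₂ = d₁ − σ√T = 0.0829 − 0.2021 = -0.1191 which rounds to -0.12
exp(−rT) = exp(−0.048·0.3333) = 0.9841
N(−d₂) = N(0.12) = 0.5478;  N(−d₁) = N(-0.08) = 0.4681
P = 411·0.9841·0.5478 − 403·0.4681 = 221.5660 − 188.6443 = 32.9217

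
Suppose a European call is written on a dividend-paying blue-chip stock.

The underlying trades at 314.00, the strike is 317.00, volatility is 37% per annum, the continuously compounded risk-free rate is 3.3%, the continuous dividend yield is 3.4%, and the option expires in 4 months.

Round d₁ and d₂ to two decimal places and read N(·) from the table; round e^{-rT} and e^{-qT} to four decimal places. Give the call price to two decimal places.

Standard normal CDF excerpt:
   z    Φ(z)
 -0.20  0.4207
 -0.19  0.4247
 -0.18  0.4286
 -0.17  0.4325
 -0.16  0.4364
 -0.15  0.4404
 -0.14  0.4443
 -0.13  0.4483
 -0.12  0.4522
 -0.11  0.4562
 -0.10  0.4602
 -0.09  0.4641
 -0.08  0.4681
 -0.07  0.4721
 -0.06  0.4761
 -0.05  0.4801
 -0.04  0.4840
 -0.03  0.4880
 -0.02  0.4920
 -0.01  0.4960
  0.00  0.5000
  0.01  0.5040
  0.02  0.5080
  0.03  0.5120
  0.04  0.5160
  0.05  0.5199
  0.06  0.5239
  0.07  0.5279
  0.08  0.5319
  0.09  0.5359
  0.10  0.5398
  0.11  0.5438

24.56

σ√T = 0.37·√0.3333 = 0.2136
ln(S/K) + (r − q + σ²/2)T = ln(314/317) + (0.033 − 0.034 + 0.37²/2)·0.3333 = -0.0095 + 0.0225 = 0.0130
d₁ = 0.0130 / 0.2136 = 0.0607 which rounds to 0.06
d₂ = d₁ − σ√T = 0.0607 − 0.2136 = -0.1529 which rounds to -0.15
exp(−qT) = exp(−0.034·0.3333) = 0.9887;  exp(−rT) = exp(−0.033·0.3333) = 0.9891
N(d₁) = N(0.06) = 0.5239;  N(d₂) = N(-0.15) = 0.4404
C = 314·0.9887·0.5239 − 317·0.9891·0.4404 = 162.6457 − 138.0851 = 24.5606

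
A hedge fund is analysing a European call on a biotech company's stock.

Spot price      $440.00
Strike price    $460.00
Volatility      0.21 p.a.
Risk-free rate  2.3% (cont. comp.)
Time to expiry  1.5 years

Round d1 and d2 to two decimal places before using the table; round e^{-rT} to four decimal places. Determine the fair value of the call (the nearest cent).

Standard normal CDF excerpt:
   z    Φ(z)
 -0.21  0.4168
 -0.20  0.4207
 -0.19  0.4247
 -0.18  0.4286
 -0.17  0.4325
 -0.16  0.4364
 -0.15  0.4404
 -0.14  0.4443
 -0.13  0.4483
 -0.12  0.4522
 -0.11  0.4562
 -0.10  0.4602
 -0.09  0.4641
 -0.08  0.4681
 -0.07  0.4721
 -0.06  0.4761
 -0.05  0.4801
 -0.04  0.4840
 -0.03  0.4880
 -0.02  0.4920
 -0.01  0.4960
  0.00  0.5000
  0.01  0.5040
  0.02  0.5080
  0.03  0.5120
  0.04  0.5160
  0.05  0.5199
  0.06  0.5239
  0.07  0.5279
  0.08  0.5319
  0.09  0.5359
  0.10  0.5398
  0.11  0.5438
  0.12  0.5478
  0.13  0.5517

σ√T = 0.21 × 1.2247 = 0.2572
d₁ = [ln(440/460) + (0.023 + 0.21²/2)·1.5] / 0.2572 = [-0.0445 + 0.0676] / 0.2572 = 0.0899 ⇒ 0.09
d₂ = d₁ − σ√T = 0.0899 − 0.2572 = -0.1673 ⇒ -0.17
e^(−rT) = e^(−0.023·1.5) = 0.9661
N(d₁) = N(0.09) = 0.5359;  N(d₂) = N(-0.17) = 0.4325
C = 440·0.5359 − 460·0.9661·0.4325 = 235.7960 − 192.2056 = 43.5904

$43.59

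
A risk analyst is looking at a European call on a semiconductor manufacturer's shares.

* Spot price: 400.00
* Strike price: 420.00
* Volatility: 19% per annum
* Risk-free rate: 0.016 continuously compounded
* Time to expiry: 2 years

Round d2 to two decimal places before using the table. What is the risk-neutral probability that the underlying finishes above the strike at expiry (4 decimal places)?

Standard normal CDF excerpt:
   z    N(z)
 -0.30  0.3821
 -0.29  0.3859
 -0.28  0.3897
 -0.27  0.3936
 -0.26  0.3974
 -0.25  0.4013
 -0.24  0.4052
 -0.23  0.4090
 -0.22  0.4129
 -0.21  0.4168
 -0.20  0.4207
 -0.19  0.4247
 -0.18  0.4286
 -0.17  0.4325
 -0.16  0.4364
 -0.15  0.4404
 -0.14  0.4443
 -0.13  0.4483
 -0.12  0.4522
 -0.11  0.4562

σ√T = 0.19 × 1.4142 = 0.2687
d₁ = [ln(400/420) + (0.016 + ½·0.19²)·2] / (σ√T) = (-0.0488 + 0.0681) / 0.2687 = 0.0719 ⇒ 0.07
d₂ = 0.0719 − 0.2687 = -0.1968 ⇒ -0.20
Risk-neutral Pr[S_T > K] = N(d₂) = N(-0.20) = 0.4207

0.4207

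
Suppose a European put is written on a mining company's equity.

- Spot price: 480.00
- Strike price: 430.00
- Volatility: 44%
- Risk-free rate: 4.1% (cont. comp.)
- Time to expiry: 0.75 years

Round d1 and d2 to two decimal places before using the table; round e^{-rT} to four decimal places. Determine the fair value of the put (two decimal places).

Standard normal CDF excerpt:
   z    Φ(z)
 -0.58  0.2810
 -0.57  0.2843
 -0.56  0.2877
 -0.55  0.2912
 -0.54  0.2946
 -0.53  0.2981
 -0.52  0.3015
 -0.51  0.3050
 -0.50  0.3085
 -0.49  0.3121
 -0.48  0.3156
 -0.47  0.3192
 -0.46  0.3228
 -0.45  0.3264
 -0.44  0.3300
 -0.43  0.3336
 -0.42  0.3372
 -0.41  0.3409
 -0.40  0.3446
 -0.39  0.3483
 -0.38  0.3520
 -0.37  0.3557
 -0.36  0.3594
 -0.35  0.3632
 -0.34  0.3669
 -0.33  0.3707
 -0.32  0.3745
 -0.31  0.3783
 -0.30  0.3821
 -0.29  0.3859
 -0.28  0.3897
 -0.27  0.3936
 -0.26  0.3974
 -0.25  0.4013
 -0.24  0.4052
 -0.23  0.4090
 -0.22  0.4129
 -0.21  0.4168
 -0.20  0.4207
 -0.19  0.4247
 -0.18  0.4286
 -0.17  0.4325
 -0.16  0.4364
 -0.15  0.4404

40.62

σ√T = 0.44 × 0.8660 = 0.3811
d₁ = [ln(480/430) + (0.041 + ½·0.44²)·0.75] / (σ√T) = (0.1100 + 0.1033) / 0.3811 = 0.5599 → 0.56
d₂ = 0.5599 − 0.3811 = 0.1788 → 0.18
exp(−rT) = exp(−0.041·0.75) = 0.9697
N(−d₂) = N(-0.18) = 0.4286;  N(−d₁) = N(-0.56) = 0.2877
P = 430·0.9697·0.4286 − 480·0.2877 = 178.7138 − 138.0960 = 40.6178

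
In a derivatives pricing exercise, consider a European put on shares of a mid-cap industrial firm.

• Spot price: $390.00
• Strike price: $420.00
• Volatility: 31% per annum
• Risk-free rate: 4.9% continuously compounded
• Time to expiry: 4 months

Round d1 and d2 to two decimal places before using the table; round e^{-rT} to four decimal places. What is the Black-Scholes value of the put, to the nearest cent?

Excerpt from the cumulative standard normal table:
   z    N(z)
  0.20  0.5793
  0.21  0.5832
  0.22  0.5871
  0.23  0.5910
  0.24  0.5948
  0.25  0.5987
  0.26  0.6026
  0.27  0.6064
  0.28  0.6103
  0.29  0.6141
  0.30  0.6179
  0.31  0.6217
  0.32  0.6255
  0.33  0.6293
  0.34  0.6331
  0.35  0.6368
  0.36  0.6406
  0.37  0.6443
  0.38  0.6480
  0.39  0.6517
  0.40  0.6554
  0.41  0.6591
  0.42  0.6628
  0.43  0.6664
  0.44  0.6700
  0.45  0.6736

T = 0.3333;  σ√T = 0.1790
d₁ = [ln(390/420) + (0.049 + 0.31²/2)·0.3333] / 0.1790 = [-0.0741 + 0.0323] / 0.1790 = -0.2333 → -0.23
d₂ = d₁ − σ√T = -0.2333 − 0.1790 = -0.4123 → -0.41
e^(−rT) = e^(−0.049·0.3333) = 0.9838
N(−d₂) = N(0.41) = 0.6591;  N(−d₁) = N(0.23) = 0.5910
P = 420·0.9838·0.6591 − 390·0.5910 = 272.3375 − 230.4900 = 41.8475

$41.85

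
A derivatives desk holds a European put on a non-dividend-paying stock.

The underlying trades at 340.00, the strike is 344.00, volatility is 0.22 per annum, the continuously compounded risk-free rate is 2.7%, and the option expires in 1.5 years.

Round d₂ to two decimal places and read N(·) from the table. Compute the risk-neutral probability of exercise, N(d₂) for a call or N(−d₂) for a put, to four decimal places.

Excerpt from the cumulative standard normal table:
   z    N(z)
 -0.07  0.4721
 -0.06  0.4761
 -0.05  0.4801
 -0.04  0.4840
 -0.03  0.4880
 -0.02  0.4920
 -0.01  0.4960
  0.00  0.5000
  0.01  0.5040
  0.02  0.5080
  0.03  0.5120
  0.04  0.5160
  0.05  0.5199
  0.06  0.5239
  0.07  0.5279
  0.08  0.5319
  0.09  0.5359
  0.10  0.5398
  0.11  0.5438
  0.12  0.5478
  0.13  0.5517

0.5120

σ√T = 0.22·√1.5 = 0.2694
d₁ = [ln(340/344) + (0.027 + 0.22²/2)·1.5] / 0.2694 = [-0.0117 + 0.0768] / 0.2694 = 0.2416 which rounds to 0.24
d₂ = d₁ − σ√T = 0.2416 − 0.2694 = -0.0278 which rounds to -0.03
Pr(exercise) under Q = N(−d₂) = N(0.03) = 0.5120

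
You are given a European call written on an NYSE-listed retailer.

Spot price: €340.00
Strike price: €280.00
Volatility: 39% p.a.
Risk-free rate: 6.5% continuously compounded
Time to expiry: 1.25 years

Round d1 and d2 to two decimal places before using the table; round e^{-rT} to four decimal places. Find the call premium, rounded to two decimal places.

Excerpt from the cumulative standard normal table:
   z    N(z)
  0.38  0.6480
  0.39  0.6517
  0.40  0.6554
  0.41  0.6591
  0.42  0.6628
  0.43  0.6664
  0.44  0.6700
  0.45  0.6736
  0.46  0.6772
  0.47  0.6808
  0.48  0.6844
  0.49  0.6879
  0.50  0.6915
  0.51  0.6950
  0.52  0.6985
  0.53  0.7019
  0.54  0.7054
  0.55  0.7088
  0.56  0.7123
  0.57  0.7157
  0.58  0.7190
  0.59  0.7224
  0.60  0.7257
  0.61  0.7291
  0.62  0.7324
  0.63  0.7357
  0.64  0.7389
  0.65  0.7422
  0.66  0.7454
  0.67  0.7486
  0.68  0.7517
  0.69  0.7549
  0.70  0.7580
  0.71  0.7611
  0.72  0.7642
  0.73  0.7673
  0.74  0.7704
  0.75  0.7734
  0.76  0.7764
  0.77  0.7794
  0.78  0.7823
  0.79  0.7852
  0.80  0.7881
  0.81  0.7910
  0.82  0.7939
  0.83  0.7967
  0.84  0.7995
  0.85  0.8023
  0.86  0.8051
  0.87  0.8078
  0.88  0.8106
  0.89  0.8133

σ√T = 0.39·√1.25 = 0.4360
d₁ = [ln(340/280) + (0.065 + ½·0.39²)·1.25] / (σ√T) = (0.1942 + 0.1763) / 0.4360 = 0.8496 which rounds to 0.85
d₂ = 0.8496 − 0.4360 = 0.4136 which rounds to 0.41
e^(−rT) = e^(−0.065·1.25) = 0.9220
C = 340·N(0.85) − 280·0.9220·N(0.41) = 340·0.8023 − 280·0.9220·0.6591 = 272.7820 − 170.1533 = 102.6287

€102.63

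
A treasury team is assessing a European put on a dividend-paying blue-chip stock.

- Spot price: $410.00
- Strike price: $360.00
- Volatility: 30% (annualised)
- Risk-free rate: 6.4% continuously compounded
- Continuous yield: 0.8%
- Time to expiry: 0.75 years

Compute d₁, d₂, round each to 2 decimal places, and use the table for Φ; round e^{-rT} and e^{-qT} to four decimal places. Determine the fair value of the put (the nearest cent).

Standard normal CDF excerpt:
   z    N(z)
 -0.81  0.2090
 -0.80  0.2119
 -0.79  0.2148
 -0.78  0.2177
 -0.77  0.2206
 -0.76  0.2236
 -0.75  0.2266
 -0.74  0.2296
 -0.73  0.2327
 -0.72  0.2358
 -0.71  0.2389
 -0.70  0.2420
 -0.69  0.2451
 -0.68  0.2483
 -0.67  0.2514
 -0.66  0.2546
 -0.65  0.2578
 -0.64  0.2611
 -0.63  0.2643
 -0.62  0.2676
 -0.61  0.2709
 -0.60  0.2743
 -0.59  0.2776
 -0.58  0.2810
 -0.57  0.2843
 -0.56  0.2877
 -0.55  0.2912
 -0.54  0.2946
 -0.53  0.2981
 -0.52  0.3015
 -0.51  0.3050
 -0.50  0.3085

$14.74

T = 0.75;  σ√T = 0.2598
ln(S/K) + (r − q + σ²/2)T = ln(410/360) + (0.064 − 0.008 + 0.3²/2)·0.75 = 0.1301 + 0.0758 = 0.2058
d₁ = 0.2058 / 0.2598 = 0.7921 ⇒ 0.79
d₂ = d₁ − σ√T = 0.7921 − 0.2598 = 0.5323 ⇒ 0.53
e^(−qT) = e^(−0.008·0.75) = 0.9940;  e^(−rT) = e^(−0.064·0.75) = 0.9531
N(−d₂) = N(-0.53) = 0.2981;  N(−d₁) = N(-0.79) = 0.2148
P = 360·0.9531·0.2981 − 410·0.9940·0.2148 = 102.2829 − 87.5396 = 14.7433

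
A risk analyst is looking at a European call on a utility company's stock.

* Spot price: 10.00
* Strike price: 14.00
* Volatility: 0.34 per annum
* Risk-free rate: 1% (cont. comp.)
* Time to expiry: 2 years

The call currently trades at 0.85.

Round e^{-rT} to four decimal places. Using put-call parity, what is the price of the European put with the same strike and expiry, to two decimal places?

e^(−rT) = e^(−0.01·2) = 0.9802
Put-call parity: C − P = S − K·e^(−rT) = 10 − 14·0.9802 = 10 − 13.7228 = -3.7228
P = C − (C − P) = 0.85 − (-3.7228) = 4.5728

4.57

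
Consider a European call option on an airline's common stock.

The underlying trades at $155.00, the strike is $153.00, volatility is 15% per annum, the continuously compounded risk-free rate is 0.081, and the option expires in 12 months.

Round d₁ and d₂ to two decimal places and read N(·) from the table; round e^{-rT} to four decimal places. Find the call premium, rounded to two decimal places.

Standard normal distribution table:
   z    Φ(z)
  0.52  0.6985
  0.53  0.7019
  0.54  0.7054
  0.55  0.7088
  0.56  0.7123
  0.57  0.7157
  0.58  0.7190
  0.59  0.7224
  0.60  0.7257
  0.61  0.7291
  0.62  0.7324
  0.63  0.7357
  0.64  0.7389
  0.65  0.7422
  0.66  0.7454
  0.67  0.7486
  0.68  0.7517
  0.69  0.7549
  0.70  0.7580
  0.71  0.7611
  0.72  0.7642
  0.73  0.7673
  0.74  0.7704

$17.48

σ√T = 0.15 × 1.0000 = 0.1500
d₁ = [ln(155/153) + (0.081 + 0.15²/2)·1] / 0.1500 = [0.0130 + 0.0922] / 0.1500 = 0.7016 ⇒ 0.70
d₂ = d₁ − σ√T = 0.7016 − 0.1500 = 0.5516 ⇒ 0.55
e^(−rT) = e^(−0.081·1) = 0.9222
C = 155·N(0.70) − 153·0.9222·N(0.55) = 155·0.7580 − 153·0.9222·0.7088 = 117.4900 − 100.0093 = 17.4807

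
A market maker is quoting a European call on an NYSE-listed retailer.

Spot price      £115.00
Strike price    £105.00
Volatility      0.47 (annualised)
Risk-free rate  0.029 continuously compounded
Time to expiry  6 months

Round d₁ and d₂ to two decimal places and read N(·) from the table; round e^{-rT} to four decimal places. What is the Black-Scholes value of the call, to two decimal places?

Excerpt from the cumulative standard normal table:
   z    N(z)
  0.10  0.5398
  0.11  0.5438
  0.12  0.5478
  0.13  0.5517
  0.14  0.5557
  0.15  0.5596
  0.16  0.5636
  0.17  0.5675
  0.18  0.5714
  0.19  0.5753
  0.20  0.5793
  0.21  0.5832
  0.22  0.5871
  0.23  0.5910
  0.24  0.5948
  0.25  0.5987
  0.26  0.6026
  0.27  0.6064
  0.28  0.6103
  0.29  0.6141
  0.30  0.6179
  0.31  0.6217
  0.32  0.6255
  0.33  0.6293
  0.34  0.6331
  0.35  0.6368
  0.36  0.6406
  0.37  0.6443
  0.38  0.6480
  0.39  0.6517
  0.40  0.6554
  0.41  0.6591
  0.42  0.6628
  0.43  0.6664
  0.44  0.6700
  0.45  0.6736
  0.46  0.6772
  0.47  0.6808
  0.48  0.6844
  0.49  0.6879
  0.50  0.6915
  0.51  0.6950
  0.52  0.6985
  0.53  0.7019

σ√T = 0.47 × 0.7071 = 0.3323
ln(S/K) + (r + σ²/2)T = ln(115/105) + (0.029 + 0.47²/2)·0.5 = 0.0910 + 0.0697 = 0.1607
d₁ = 0.1607 / 0.3323 = 0.4835 → 0.48
d₂ = d₁ − σ√T = 0.4835 − 0.3323 = 0.1512 → 0.15
e^(−rT) = e^(−0.029·0.5) = 0.9856
C = 115·N(0.48) − 105·0.9856·N(0.15) = 115·0.6844 − 105·0.9856·0.5596 = 78.7060 − 57.9119 = 20.7941

£20.79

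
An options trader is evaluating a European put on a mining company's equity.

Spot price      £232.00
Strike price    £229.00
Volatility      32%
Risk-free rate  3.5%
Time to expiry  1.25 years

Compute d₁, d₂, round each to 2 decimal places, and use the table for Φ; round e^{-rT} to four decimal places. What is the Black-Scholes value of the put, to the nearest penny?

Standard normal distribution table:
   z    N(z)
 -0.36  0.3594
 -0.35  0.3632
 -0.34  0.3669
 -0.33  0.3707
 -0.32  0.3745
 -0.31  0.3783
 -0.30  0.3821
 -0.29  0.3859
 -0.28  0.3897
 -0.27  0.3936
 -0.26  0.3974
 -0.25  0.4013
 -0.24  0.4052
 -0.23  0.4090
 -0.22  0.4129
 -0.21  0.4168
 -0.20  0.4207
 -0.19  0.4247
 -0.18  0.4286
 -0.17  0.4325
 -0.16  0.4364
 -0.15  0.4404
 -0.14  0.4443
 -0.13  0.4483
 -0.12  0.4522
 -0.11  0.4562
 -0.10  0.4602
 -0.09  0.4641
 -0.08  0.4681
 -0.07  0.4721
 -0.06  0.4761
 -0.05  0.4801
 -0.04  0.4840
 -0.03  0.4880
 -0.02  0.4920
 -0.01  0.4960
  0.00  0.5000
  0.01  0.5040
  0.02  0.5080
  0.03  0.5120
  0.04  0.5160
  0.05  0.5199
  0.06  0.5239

σ√T = 0.32·√1.25 = 0.3578
d₁ = [ln(232/229) + (0.035 + 0.32²/2)·1.25] / 0.3578 = [0.0130 + 0.1077] / 0.3578 = 0.3375 → 0.34
d₂ = d₁ − σ√T = 0.3375 − 0.3578 = -0.0202 → -0.02
exp(−rT) = exp(−0.035·1.25) = 0.9572
N(−d₂) = N(0.02) = 0.5080;  N(−d₁) = N(-0.34) = 0.3669
P = 229·0.9572·0.5080 − 232·0.3669 = 111.3530 − 85.1208 = 26.2322

£26.23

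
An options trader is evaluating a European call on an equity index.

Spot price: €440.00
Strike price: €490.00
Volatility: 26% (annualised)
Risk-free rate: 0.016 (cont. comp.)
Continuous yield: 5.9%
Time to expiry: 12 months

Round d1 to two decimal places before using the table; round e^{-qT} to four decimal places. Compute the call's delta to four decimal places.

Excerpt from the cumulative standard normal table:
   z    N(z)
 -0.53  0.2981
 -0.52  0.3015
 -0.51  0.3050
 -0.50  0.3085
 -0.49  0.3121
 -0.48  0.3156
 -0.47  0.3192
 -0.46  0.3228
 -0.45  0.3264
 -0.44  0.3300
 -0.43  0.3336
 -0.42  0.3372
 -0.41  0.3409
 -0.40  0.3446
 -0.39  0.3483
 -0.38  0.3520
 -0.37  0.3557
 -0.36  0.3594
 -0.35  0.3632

σ√T = 0.26 × 1.0000 = 0.2600
d₁ = [ln(440/490) + (0.016 − 0.059 + 0.26²/2)·1] / 0.2600 = [-0.1076 − 0.0092] / 0.2600 = -0.4493 ⇒ -0.45
N(d₁) = N(-0.45) = 0.3264
Δ_call = exp(−qT)·N(d₁) = 0.9427·0.3264 = 0.3077

0.3077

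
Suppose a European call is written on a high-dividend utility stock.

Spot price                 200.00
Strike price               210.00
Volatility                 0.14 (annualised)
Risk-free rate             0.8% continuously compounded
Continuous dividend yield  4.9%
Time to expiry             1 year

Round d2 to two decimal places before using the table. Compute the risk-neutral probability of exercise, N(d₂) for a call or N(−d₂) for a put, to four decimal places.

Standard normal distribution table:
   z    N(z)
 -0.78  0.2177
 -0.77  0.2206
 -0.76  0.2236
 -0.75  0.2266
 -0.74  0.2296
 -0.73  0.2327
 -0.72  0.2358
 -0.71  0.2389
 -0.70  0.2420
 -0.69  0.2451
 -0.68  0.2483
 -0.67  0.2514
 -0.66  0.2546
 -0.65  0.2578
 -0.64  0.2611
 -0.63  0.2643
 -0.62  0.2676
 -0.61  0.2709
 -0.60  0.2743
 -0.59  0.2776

σ√T = 0.14·√1 = 0.1400
ln(S/K) + (r − q + σ²/2)T = ln(200/210) + (0.008 − 0.049 + 0.14²/2)·1 = -0.0488 − 0.0312 = -0.0800
d₁ = -0.0800 / 0.1400 = -0.5714 → -0.57
d₂ = d₁ − σ√T = -0.5714 − 0.1400 = -0.7114 → -0.71
Pr(exercise) under Q = N(d₂) = 0.2389

0.2389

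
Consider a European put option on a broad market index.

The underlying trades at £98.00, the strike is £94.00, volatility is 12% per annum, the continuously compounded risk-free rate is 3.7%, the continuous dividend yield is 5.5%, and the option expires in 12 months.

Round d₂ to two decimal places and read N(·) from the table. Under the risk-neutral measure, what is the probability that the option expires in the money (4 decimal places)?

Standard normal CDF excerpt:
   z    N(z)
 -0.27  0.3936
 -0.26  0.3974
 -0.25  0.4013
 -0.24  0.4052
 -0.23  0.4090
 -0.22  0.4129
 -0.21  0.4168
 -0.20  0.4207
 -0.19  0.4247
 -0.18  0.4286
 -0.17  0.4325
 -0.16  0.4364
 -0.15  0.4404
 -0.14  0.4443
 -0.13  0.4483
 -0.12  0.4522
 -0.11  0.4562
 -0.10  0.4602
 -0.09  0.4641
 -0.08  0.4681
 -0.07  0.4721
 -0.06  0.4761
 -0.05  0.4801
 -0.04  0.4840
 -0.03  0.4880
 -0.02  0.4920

0.4443

T = 1;  σ√T = 0.1200
d₁ = [ln(98/94) + (0.037 − 0.055 + 0.12²/2)·1] / 0.1200 = [0.0417 − 0.0108] / 0.1200 = 0.2573 ≈ 0.26
d₂ = d₁ − σ√T = 0.2573 − 0.1200 = 0.1373 ≈ 0.14
Pr(exercise) under Q = N(−d₂) = N(-0.14) = 0.4443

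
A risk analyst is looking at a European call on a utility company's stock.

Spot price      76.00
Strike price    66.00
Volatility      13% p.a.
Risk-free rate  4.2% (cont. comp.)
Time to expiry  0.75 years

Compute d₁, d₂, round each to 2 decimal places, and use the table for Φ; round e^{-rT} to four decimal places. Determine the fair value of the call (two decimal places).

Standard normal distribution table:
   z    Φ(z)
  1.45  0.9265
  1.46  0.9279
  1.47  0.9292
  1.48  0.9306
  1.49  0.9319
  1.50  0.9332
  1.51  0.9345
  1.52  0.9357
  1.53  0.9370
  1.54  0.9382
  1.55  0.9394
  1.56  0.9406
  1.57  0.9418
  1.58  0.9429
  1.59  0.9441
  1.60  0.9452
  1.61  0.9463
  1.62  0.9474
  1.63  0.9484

σ√T = 0.13 × 0.8660 = 0.1126
d₁ = [ln(76/66) + (0.042 + ½·0.13²)·0.75] / (σ√T) = (0.1411 + 0.0378) / 0.1126 = 1.5892 ≈ 1.59
d₂ = 1.5892 − 0.1126 = 1.4766 ≈ 1.48
exp(−rT) = exp(−0.042·0.75) = 0.9690
N(d₁) = N(1.59) = 0.9441;  N(d₂) = N(1.48) = 0.9306
C = 76·0.9441 − 66·0.9690·0.9306 = 71.7516 − 59.5156 = 12.2360

12.24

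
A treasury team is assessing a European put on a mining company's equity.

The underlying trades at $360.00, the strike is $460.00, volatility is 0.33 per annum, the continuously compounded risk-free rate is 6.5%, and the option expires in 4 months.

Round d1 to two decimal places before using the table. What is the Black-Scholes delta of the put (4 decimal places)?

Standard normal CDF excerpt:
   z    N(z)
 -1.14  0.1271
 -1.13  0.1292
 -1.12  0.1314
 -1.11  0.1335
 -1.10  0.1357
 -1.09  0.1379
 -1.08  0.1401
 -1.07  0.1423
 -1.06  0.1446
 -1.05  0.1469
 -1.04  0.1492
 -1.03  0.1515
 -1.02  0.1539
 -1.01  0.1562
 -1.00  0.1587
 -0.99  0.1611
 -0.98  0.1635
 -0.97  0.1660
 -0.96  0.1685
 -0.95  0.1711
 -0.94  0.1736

T = 0.3333;  σ√T = 0.1905
d₁ = [ln(360/460) + (0.065 + 0.33²/2)·0.3333] / 0.1905 = [-0.2451 + 0.0398] / 0.1905 = -1.0776 ≈ -1.08
N(d₁) = N(-1.08) = 0.1401
Δ_put = N(d₁) − 1 = 0.1401 − 1 = -0.8599

-0.8599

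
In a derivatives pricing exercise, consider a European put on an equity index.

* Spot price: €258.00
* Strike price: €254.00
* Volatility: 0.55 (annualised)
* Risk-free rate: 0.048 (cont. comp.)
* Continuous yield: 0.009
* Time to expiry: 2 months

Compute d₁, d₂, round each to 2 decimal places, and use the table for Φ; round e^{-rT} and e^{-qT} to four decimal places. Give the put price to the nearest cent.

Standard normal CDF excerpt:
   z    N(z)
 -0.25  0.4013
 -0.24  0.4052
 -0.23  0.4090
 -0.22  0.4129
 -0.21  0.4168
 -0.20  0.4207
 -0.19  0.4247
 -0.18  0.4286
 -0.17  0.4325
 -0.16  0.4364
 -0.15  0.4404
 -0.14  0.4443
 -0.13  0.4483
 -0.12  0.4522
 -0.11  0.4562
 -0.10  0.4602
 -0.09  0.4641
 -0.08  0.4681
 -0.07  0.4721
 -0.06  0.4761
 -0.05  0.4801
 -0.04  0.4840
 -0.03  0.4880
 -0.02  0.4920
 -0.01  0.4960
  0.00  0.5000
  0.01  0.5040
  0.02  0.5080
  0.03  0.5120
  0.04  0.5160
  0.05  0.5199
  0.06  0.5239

σ√T = 0.55·√0.1667 = 0.2245
ln(S/K) + (r − q + σ²/2)T = ln(258/254) + (0.048 − 0.009 + 0.55²/2)·0.1667 = 0.0156 + 0.0317 = 0.0473
d₁ = 0.0473 / 0.2245 = 0.2108 ≈ 0.21
d₂ = d₁ − σ√T = 0.2108 − 0.2245 = -0.0137 ≈ -0.01
e^(−qT) = e^(−0.009·0.1667) = 0.9985;  e^(−rT) = e^(−0.048·0.1667) = 0.9920
N(−d₂) = N(0.01) = 0.5040;  N(−d₁) = N(-0.21) = 0.4168
P = 254·0.9920·0.5040 − 258·0.9985·0.4168 = 126.9919 − 107.3731 = 19.6188

€19.62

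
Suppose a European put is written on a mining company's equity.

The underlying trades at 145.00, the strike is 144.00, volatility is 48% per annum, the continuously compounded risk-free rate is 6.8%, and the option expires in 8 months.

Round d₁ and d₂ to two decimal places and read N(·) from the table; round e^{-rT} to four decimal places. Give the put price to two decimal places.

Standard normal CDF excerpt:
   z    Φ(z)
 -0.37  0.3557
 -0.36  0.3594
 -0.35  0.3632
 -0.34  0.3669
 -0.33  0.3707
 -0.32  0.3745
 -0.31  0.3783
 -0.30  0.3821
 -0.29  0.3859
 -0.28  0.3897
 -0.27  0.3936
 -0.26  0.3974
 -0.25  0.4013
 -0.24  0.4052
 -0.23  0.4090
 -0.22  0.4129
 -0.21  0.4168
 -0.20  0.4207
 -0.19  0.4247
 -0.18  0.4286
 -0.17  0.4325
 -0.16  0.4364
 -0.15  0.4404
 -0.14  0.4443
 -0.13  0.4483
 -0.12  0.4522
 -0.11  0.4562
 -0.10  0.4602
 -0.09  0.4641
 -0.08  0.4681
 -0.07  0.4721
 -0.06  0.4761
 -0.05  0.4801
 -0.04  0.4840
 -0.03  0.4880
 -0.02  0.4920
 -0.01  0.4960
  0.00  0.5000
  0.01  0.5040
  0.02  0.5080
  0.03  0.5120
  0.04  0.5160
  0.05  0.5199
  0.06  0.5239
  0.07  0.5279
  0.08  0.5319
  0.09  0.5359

σ√T = 0.48·√0.6667 = 0.3919
ln(S/K) + (r + σ²/2)T = ln(145/144) + (0.068 + 0.48²/2)·0.6667 = 0.0069 + 0.1221 = 0.1291
d₁ = 0.1291 / 0.3919 = 0.3293 → 0.33
d₂ = d₁ − σ√T = 0.3293 − 0.3919 = -0.0626 → -0.06
exp(−rT) = exp(−0.068·0.6667) = 0.9557
N(−d₂) = N(0.06) = 0.5239;  N(−d₁) = N(-0.33) = 0.3707
P = 144·0.9557·0.5239 − 145·0.3707 = 72.0995 − 53.7515 = 18.3480

18.35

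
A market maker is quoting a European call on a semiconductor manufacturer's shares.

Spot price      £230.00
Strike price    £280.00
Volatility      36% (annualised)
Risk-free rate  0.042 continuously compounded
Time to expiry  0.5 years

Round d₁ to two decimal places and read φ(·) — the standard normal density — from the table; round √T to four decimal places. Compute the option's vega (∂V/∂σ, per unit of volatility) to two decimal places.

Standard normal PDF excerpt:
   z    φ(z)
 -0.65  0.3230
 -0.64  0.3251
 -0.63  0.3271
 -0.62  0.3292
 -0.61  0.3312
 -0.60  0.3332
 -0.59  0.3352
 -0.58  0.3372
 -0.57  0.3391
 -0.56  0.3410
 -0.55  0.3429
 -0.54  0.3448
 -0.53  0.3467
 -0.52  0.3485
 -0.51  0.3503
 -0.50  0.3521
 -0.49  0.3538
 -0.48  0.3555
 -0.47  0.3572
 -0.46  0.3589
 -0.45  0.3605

σ√T = 0.36 × 0.7071 = 0.2546
d₁ = [ln(230/280) + (0.042 + ½·0.36²)·0.5] / (σ√T) = (-0.1967 + 0.0534) / 0.2546 = -0.5630 which rounds to -0.56
√T = √0.5 = 0.7071
φ(d₁) = φ(-0.56) = 0.3410
vega = S·φ(d₁)·√T = 230·0.3410·0.7071 = 55.4579

55.46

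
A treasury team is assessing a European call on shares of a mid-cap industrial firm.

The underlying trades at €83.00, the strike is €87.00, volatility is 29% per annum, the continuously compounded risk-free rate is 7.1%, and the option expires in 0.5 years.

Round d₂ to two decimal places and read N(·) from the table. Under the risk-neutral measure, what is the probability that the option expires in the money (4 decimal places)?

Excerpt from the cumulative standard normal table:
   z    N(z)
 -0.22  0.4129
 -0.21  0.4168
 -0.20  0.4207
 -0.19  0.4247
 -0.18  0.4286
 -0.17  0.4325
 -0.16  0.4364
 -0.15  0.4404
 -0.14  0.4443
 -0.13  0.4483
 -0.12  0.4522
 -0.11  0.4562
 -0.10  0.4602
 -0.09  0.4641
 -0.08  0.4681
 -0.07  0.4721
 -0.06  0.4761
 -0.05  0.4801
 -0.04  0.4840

0.4364

σ√T = 0.29·√0.5 = 0.2051
d₁ = [ln(83/87) + (0.071 + 0.29²/2)·0.5] / 0.2051 = [-0.0471 + 0.0565] / 0.2051 = 0.0461 ≈ 0.05
d₂ = d₁ − σ√T = 0.0461 − 0.2051 = -0.1589 ≈ -0.16
Risk-neutral Pr[S_T > K] = N(d₂) = N(-0.16) = 0.4364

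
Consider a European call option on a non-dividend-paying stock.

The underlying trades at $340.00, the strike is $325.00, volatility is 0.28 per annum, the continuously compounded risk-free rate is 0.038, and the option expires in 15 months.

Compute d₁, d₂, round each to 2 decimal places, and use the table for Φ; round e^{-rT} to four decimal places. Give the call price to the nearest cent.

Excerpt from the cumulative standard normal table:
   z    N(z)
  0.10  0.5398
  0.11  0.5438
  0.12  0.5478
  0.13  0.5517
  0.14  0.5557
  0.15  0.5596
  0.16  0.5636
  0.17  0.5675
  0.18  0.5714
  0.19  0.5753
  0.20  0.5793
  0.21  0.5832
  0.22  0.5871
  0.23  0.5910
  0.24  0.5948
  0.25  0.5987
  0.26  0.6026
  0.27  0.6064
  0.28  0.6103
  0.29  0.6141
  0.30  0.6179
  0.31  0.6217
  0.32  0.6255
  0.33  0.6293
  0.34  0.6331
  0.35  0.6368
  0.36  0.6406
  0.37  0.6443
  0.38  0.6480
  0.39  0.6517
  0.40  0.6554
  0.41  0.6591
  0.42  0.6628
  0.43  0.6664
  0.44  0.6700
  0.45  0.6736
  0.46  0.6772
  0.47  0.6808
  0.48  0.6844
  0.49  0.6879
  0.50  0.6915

$56.80

T = 1.25;  σ√T = 0.3130
d₁ = [ln(340/325) + (0.038 + 0.28²/2)·1.25] / 0.3130 = [0.0451 + 0.0965] / 0.3130 = 0.4524 which rounds to 0.45
d₂ = d₁ − σ√T = 0.4524 − 0.3130 = 0.1393 which rounds to 0.14
e^(−rT) = e^(−0.038·1.25) = 0.9536
N(d₁) = N(0.45) = 0.6736;  N(d₂) = N(0.14) = 0.5557
C = 340·0.6736 − 325·0.9536·0.5557 = 229.0240 − 172.2225 = 56.8015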